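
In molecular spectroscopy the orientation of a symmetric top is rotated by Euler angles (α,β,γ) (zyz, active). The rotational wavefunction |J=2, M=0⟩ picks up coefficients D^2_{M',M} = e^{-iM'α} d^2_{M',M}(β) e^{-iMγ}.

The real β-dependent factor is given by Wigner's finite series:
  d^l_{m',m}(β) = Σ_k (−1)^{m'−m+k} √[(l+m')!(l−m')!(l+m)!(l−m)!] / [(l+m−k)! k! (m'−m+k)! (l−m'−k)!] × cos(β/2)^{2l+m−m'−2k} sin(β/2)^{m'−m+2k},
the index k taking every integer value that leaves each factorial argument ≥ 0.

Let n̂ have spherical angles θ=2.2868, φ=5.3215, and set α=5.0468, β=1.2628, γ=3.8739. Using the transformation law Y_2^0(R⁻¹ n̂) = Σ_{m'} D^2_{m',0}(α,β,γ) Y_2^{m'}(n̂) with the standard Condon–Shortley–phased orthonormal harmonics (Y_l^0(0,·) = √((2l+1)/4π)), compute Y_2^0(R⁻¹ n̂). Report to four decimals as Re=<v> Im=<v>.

Need the full column D^2_{m',0} for m'=−2..2 at α=5.0468, β=1.2628, γ=3.8739.
cos(β/2)=0.807202, sin(β/2)=0.590275
d^2_{-2,0}: single k=2 term ⇒ +0.556096;  D = -0.436286-0.344814i
d^2_{-1,0}: k∈[1..2] ⇒ +0.760461 -0.406651 = +0.353810;  D = +0.116125-0.334210i
d^2_{0,0}: k∈[0..2] ⇒ +0.424550 -0.908100 +0.121400 = -0.362150;  D = -0.362150+0.000000i
d^2_{1,0}: k∈[0..1] ⇒ -0.760461 +0.406651 = -0.353810;  D = -0.116125-0.334210i
d^2_{2,0}: single k=0 term ⇒ +0.556096;  D = -0.436286+0.344814i
Y_2^{m'}(θ=2.2868,φ=5.3215) and Σ D·Y over m':
  (-0.4363-0.3448i)·(-0.0759+0.2063i)  (+0.1161-0.3342i)·(-0.2189-0.3138i)  (-0.3622+0.0000i)·(+0.0922+0.0000i)  (-0.1161-0.3342i)·(+0.2189-0.3138i)  (-0.4363+0.3448i)·(-0.0759-0.2063i)
Y_2^0(R⁻¹ n̂) = -0.085427+0.000000i

Re=-0.0854 Im=0.0000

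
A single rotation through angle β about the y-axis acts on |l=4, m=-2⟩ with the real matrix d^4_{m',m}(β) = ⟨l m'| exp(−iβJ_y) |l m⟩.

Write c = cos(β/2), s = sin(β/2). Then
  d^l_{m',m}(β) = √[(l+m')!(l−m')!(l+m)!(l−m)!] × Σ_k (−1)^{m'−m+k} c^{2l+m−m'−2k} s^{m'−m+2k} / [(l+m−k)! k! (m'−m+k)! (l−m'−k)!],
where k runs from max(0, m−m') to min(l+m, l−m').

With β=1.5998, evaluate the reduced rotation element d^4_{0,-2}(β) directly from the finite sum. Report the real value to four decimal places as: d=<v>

d^4_{0,-2}(β=1.5998) via Wigner's sum:
With c≡cos(β/2)=0.696778 and s≡sin(β/2)=0.717286, N=[24·24·2·720]^{1/2}=910.735966
The bounds max(0,m−m')=0 and min(l+m,l−m')=2 give 3 terms
  k=0: (−1)^2·910.7360/(96)·0.6968^6·0.7173^2 = +0.558566
  k=1: (−1)^3·910.7360/(36)·0.6968^4·0.7173^4 = -1.578481
  k=2: (−1)^4·910.7360/(96)·0.6968^2·0.7173^6 = +0.627287
d^4_{0,-2}(1.5998) = +0.558566 -1.578481 +0.627287 = -0.392627

d=-0.3926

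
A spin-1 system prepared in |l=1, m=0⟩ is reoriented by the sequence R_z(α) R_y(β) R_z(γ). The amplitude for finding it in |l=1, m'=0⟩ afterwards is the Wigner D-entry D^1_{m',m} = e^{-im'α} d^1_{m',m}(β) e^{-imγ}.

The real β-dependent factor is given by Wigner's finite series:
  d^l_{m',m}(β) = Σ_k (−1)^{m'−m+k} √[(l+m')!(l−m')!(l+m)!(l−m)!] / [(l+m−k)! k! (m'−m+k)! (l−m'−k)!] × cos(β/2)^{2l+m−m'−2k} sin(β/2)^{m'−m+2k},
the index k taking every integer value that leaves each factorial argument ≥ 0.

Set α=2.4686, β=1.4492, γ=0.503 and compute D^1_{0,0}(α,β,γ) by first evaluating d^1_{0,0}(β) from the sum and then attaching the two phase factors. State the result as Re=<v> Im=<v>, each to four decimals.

Re=0.1213 Im=0.0000

D^1_{0,0}(2.4686,1.4492,0.503) = e^{-i·0·2.4686}·d^1_{0,0}(1.4492)·e^{-i·0·0.503}. Compute d first:
Half-angle: c=0.748765, s=0.662836. N=√(1·1·1·1)=1.000000
Admissible k: 0..1 (factorial args all ≥0)
  k=0: (−1)^0·1.0000/(1)·0.7488^2·0.6628^0 = +0.560648
  k=1: (−1)^1·1.0000/(1)·0.7488^0·0.6628^2 = -0.439352
d^1_{0,0}(1.4492) = +0.560648 -0.439352 = +0.121297
Phases: e^{-i·(0)·2.4686}=+1.000000+0.000000i, e^{-i·(0)·0.503}=+1.000000+0.000000i ⇒ D=+0.121297+0.000000i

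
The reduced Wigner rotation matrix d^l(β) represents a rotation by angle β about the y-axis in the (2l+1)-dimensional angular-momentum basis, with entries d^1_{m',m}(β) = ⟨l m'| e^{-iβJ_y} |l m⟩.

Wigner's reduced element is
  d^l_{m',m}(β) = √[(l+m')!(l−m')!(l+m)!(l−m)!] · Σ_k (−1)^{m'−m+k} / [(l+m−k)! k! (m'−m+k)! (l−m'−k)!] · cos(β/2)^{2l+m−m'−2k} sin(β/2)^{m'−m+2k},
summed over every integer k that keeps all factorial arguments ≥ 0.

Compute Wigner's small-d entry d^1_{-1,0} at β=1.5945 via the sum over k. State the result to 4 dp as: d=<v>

d=0.7069

d^1_{-1,0}(β=1.5945) via Wigner's sum:
Half-angle: c=0.698677, s=0.715437. N=√(1·2·1·1)=1.414214
The bounds max(0,m−m')=1 and min(l+m,l−m')=1 give 1 term
  k=1: (−1)^0·1.4142/(1)·0.6987^1·0.7154^1 = +0.706908
d^1_{-1,0}(1.5945) = +0.706908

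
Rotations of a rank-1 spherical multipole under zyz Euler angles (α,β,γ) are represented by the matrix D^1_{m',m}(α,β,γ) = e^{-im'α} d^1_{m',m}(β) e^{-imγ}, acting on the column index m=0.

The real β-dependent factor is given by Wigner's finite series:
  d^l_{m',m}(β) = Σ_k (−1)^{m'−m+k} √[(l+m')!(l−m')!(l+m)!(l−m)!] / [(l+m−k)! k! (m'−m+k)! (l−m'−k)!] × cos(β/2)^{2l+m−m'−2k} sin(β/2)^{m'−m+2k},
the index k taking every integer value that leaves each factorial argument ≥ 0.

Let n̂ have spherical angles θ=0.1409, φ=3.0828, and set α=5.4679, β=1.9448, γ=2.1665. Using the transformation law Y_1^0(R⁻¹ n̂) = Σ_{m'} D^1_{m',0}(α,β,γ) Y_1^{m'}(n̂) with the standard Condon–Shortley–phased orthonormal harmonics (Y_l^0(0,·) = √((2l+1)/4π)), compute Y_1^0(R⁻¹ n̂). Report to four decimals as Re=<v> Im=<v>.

Re=-0.2232 Im=0.0000

Need the full column D^1_{m',0} for m'=−1..1 at α=5.4679, β=1.9448, γ=2.1665.
cos(β/2)=0.563318, sin(β/2)=0.826240
d^1_{-1,0}: single k=1 term ⇒ +0.658226;  D = +0.451320-0.479137i
d^1_{0,0}: k∈[0..1] ⇒ +0.317327 -0.682673 = -0.365345;  D = -0.365345+0.000000i
d^1_{1,0}: single k=0 term ⇒ -0.658226;  D = -0.451320-0.479137i
Y_1^{m'}(θ=0.1409,φ=3.0828) and Σ D·Y over m':
  (+0.4513-0.4791i)·(-0.0484-0.0029i)  (-0.3653+0.0000i)·(+0.4838+0.0000i)  (-0.4513-0.4791i)·(+0.0484-0.0029i)
Y_1^0(R⁻¹ n̂) = -0.223191+0.000000i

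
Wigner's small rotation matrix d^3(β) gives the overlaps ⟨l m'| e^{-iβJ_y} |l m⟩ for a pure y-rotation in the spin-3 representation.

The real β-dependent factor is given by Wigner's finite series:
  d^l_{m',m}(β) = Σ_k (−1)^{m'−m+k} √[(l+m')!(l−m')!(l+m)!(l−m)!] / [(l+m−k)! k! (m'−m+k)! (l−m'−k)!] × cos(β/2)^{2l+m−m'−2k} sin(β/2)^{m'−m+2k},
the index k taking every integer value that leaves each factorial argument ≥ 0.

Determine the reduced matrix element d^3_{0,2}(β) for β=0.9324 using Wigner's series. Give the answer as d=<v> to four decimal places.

d=0.5262

d^3_{0,2}(β=0.9324) via Wigner's sum:
Half-angle: c=0.893283, s=0.449495. N=√(6·6·120·1)=65.726707
k∈{2,3} keeps every argument non-negative
  k=2: (−1)^0·65.7267/(12)·0.8933^4·0.4495^2 = +0.704639
  k=3: (−1)^1·65.7267/(12)·0.8933^2·0.4495^4 = -0.178418
d^3_{0,2}(0.9324) = +0.704639 -0.178418 = +0.526221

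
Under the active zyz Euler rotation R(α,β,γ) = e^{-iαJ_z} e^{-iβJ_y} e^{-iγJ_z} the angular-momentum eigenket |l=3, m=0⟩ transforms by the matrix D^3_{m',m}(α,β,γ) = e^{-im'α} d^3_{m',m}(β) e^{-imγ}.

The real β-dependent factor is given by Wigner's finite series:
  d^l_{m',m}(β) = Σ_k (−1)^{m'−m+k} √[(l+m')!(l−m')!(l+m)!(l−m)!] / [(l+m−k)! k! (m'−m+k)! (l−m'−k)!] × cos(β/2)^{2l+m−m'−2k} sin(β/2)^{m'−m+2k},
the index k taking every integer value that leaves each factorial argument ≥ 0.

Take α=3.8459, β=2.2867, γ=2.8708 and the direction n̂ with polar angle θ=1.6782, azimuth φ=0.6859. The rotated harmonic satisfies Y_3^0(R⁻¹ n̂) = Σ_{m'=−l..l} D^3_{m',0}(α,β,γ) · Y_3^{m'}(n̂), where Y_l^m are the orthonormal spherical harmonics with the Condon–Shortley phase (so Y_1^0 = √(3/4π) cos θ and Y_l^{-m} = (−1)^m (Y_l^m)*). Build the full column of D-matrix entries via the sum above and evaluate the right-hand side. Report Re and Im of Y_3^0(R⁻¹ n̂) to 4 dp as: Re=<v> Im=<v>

Need the full column D^3_{m',0} for m'=−3..3 at α=3.8459, β=2.2867, γ=2.8708.
cos(β/2)=0.414548, sin(β/2)=0.910027
d^3_{-3,0}: single k=3 term ⇒ +0.240106;  D = +0.123885-0.205678i
d^3_{-2,0}: k∈[2..3] ⇒ +0.133958 -0.645548 = -0.511590;  D = -0.082607-0.504876i
d^3_{-1,0}: k∈[1..3] ⇒ +0.038594 -0.557957 +0.896268 = +0.376905;  D = -0.287225-0.244049i
d^3_{0,0}: k∈[0..3] ⇒ +0.005075 -0.220116 +1.060744 -0.567972 = +0.277731;  D = +0.277731+0.000000i
d^3_{1,0}: k∈[0..2] ⇒ -0.038594 +0.557957 -0.896268 = -0.376905;  D = +0.287225-0.244049i
d^3_{2,0}: k∈[0..1] ⇒ +0.133958 -0.645548 = -0.511590;  D = -0.082607+0.504876i
d^3_{3,0}: single k=0 term ⇒ -0.240106;  D = -0.123885-0.205678i
Y_3^{m'}(θ=1.6782,φ=0.6859) and Σ D·Y over m':
  (+0.1239-0.2057i)·(-0.1919-0.3624i)  (-0.0826-0.5049i)·(-0.0214+0.1062i)  (-0.2872-0.2440i)·(-0.2344+0.1918i)  (+0.2777+0.0000i)·(+0.1177+0.0000i)  (+0.2872-0.2440i)·(+0.2344+0.1918i)  (-0.0826+0.5049i)·(-0.0214-0.1062i)  (-0.1239-0.2057i)·(+0.1919-0.3624i)
Y_3^0(R⁻¹ n̂) = +0.175068+0.000000i

Re=0.1751 Im=0.0000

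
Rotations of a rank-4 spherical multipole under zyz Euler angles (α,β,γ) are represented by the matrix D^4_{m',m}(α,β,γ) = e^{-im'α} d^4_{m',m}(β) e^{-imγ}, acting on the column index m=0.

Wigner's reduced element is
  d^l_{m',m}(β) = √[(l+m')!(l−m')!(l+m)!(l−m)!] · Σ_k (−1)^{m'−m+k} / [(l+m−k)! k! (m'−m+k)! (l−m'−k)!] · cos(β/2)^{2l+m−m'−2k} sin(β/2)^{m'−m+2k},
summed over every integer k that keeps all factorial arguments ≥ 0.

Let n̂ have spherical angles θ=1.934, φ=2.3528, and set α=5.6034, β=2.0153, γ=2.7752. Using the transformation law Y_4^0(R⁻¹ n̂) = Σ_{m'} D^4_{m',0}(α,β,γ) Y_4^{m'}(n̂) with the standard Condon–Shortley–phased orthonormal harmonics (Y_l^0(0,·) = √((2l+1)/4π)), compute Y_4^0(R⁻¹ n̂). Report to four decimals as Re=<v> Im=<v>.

Need the full column D^4_{m',0} for m'=−4..4 at α=5.6034, β=2.0153, γ=2.7752.
cos(β/2)=0.533849, sin(β/2)=0.845580
d^4_{-4,0}: single k=4 term ⇒ +0.347410;  D = -0.316868-0.142437i
d^4_{-3,0}: k∈[3..4] ⇒ +0.310185 -0.778203 = -0.468017;  D = +0.211357+0.417574i
d^4_{-2,0}: k∈[2..4] ⇒ +0.157015 -1.050468 +0.988293 = +0.094841;  D = +0.019884-0.092733i
d^4_{-1,0}: k∈[1..4] ⇒ +0.046730 -0.703434 +1.764797 -0.737930 = +0.370164;  D = +0.287879-0.232695i
d^4_{0,0}: k∈[0..4] ⇒ +0.006597 -0.264814 +1.494842 -1.666804 +0.261358 = -0.168820;  D = -0.168820+0.000000i
d^4_{1,0}: k∈[0..3] ⇒ -0.046730 +0.703434 -1.764797 +0.737930 = -0.370164;  D = -0.287879-0.232695i
d^4_{2,0}: k∈[0..2] ⇒ +0.157015 -1.050468 +0.988293 = +0.094841;  D = +0.019884+0.092733i
d^4_{3,0}: k∈[0..1] ⇒ -0.310185 +0.778203 = +0.468017;  D = -0.211357+0.417574i
d^4_{4,0}: single k=0 term ⇒ +0.347410;  D = -0.316868+0.142437i
Y_4^{m'}(θ=1.934,φ=2.3528) and Σ D·Y over m':
  (-0.3169-0.1424i)·(-0.3378-0.0046i)  (+0.2114+0.4176i)·(-0.2594+0.2542i)  (+0.0199-0.0927i)·(+0.0002-0.0340i)  (+0.2879-0.2327i)·(-0.2343-0.2359i)  (-0.1688+0.0000i)·(-0.0242+0.0000i)  (-0.2879-0.2327i)·(+0.2343-0.2359i)  (+0.0199+0.0927i)·(+0.0002+0.0340i)  (-0.2114+0.4176i)·(+0.2594+0.2542i)  (-0.3169+0.1424i)·(-0.3378+0.0046i)
Y_4^0(R⁻¹ n̂) = -0.356091+0.000000i

Re=-0.3561 Im=0.0000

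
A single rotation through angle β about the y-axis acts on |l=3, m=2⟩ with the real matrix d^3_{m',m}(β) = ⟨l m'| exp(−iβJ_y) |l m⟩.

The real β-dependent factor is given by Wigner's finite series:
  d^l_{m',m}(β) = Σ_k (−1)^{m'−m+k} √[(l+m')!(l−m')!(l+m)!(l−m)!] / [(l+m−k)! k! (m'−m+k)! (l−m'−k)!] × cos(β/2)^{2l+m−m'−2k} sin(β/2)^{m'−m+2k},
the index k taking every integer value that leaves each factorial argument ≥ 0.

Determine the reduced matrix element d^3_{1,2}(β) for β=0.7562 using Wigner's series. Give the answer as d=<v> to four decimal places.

d^3_{1,2}(β=0.7562) via Wigner's sum:
With c≡cos(β/2)=0.929368 and s≡sin(β/2)=0.369155, N=[24·2·120·1]^{1/2}=75.894664
k∈{1,2} keeps every argument non-negative
  k=1: (−1)^0·75.8947/(24)·0.9294^5·0.3692^1 = +0.809370
  k=2: (−1)^1·75.8947/(12)·0.9294^3·0.3692^3 = -0.255400
d^3_{1,2}(0.7562) = +0.809370 -0.255400 = +0.553970

d=0.5540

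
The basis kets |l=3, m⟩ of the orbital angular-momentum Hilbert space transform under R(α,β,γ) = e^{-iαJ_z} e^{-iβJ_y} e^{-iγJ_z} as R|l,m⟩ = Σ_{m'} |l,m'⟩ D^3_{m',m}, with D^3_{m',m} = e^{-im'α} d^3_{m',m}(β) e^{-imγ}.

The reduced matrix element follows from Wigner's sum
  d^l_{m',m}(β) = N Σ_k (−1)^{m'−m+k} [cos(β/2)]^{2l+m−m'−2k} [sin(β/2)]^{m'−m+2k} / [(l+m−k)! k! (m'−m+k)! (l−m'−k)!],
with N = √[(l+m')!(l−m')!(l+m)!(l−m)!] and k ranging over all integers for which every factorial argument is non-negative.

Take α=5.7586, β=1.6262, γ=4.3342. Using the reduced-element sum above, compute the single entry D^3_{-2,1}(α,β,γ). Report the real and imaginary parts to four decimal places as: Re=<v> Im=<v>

First d^3_{-2,1}(β=1.6262), then the phase factors e^{-i(-2)α} and e^{-i(1)γ}:
With c≡cos(β/2)=0.687250 and s≡sin(β/2)=0.726421, N=[1·120·24·2]^{1/2}=75.894664
The bounds max(0,m−m')=3 and min(l+m,l−m')=4 give 2 terms
  k=3: (−1)^0·75.8947/(12)·0.6872^3·0.7264^3 = +0.786936
  k=4: (−1)^1·75.8947/(24)·0.6872^1·0.7264^5 = -0.439599
d^3_{-2,1}(1.6262) = +0.786936 -0.439599 = +0.347337
Attach z-rotation phases: D = e^{-i(-2)(5.7586)}·(+0.347337)·e^{-i(1)(4.3342)} = +0.215958+0.272038i

Re=0.2160 Im=0.2720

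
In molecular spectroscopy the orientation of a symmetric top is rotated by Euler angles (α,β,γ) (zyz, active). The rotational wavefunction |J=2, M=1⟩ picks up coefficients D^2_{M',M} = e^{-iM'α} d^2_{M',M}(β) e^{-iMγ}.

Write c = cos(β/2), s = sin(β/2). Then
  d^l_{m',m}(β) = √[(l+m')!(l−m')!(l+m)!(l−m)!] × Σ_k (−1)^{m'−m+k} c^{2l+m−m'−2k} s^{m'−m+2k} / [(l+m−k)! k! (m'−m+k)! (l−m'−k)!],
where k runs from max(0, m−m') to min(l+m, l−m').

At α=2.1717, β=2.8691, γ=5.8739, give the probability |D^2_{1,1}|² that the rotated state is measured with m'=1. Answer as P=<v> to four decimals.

Split into d^2_{1,1}(β=2.8691) × two z-phases.
Half-angle: c=0.135825, s=0.990733. N=√(6·1·6·1)=6.000000
Admissible k: 0..1 (factorial args all ≥0)
  k=0: (−1)^0·6.0000/(6)·0.1358^4·0.9907^0 = +0.000340
  k=1: (−1)^1·6.0000/(2)·0.1358^2·0.9907^2 = -0.054324
d^2_{1,1}(2.8691) = +0.000340 -0.054324 = -0.053984
|D^2_{1,1}|² = |d^2_{1,1}(β)|² = (-0.053984)² = 0.002914 (the z-rotation phases have unit modulus)

P=0.0029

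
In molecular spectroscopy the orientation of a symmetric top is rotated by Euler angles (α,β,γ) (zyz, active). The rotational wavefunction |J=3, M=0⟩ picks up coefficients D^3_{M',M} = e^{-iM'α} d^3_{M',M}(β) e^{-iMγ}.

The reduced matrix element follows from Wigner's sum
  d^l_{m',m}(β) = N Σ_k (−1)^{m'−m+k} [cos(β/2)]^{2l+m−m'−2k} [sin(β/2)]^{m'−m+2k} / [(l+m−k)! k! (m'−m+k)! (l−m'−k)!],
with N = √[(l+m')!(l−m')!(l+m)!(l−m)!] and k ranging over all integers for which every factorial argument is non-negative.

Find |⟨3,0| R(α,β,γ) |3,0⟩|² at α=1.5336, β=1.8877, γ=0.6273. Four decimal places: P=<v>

Split into d^3_{0,0}(β=1.8877) × two z-phases.
c=cos(1.8877/2)=0.586675, s=sin(1.8877/2)=0.809823; N=√[6·6·6·6]=36.000000
k∈{0,1,2,3} keeps every argument non-negative
  k=0: (−1)^0·36.0000/(36)·0.5867^6·0.8098^0 = +0.040774
  k=1: (−1)^1·36.0000/(4)·0.5867^4·0.8098^2 = -0.699216
  k=2: (−1)^2·36.0000/(4)·0.5867^2·0.8098^4 = +1.332285
  k=3: (−1)^3·36.0000/(36)·0.5867^0·0.8098^6 = -0.282059
d^3_{0,0}(1.8877) = +0.040774 -0.699216 +1.332285 -0.282059 = +0.391783
|D^3_{0,0}|² = |d^3_{0,0}(β)|² = (+0.391783)² = 0.153494 (the z-rotation phases have unit modulus)

P=0.1535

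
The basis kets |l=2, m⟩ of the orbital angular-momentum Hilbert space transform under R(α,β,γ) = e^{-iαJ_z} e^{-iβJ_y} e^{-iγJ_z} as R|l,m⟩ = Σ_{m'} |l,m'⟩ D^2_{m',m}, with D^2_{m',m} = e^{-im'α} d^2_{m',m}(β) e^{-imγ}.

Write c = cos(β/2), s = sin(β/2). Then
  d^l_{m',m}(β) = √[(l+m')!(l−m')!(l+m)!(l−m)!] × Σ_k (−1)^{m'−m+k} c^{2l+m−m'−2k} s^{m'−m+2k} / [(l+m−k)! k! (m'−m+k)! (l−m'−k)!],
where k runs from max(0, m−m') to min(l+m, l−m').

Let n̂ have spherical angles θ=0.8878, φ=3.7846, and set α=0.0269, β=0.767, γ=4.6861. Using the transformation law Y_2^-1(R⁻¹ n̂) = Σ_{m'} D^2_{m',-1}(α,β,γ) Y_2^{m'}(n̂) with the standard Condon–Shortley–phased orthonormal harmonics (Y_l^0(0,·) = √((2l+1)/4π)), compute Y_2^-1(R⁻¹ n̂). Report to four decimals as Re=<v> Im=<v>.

Need the full column D^2_{m',-1} for m'=−2..2 at α=0.0269, β=0.767, γ=4.6861.
cos(β/2)=0.927361, sin(β/2)=0.374169
d^2_{-2,-1}: single k=1 term ⇒ +0.596820;  D = +0.016417-0.596594i
d^2_{-1,-1}: k∈[0..1] ⇒ +0.739596 -0.361204 = +0.378392;  D = +0.000231-0.378392i
d^2_{0,-1}: k∈[0..1] ⇒ -0.730952 +0.118994 = -0.611958;  D = +0.016086+0.611746i
d^2_{1,-1}: k∈[0..1] ⇒ +0.361204 -0.019601 = +0.341604;  D = -0.018161-0.341121i
d^2_{2,-1}: single k=0 term ⇒ -0.097158;  D = +0.007773+0.096847i
Y_2^{m'}(θ=0.8878,φ=3.7846) and Σ D·Y over m':
  (+0.0164-0.5966i)·(+0.0653-0.2231i)  (+0.0002-0.3784i)·(-0.3027+0.2268i)  (+0.0161+0.6117i)·(+0.0615+0.0000i)  (-0.0182-0.3411i)·(+0.3027+0.2268i)  (+0.0078+0.0968i)·(+0.0653+0.2231i)
Y_2^-1(R⁻¹ n̂) = +0.005491+0.010266i

Re=0.0055 Im=0.0103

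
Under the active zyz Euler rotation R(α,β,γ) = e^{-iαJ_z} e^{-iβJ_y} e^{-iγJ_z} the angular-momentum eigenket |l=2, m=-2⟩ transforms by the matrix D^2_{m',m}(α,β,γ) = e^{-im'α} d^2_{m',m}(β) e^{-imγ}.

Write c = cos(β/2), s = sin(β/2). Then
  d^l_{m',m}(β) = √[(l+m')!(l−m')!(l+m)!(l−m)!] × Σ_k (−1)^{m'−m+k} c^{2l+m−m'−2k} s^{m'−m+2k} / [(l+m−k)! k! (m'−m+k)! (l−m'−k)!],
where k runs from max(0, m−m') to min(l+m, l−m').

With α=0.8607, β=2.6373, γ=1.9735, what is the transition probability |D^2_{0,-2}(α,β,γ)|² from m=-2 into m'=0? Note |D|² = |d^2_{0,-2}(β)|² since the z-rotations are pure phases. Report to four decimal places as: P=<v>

P=0.0204

First d^2_{0,-2}(β=2.6373), then the phase factors e^{-i(0)α} and e^{-i(-2)γ}:
Half-angle: c=0.249483, s=0.968379. N=√(2·2·1·24)=9.797959
The bounds max(0,m−m')=0 and min(l+m,l−m')=0 give 1 term
  k=0: (−1)^2·9.7980/(4)·0.2495^2·0.9684^2 = +0.142971
d^2_{0,-2}(2.6373) = +0.142971
|D^2_{0,-2}|² = |d^2_{0,-2}(β)|² = (+0.142971)² = 0.020441 (the z-rotation phases have unit modulus)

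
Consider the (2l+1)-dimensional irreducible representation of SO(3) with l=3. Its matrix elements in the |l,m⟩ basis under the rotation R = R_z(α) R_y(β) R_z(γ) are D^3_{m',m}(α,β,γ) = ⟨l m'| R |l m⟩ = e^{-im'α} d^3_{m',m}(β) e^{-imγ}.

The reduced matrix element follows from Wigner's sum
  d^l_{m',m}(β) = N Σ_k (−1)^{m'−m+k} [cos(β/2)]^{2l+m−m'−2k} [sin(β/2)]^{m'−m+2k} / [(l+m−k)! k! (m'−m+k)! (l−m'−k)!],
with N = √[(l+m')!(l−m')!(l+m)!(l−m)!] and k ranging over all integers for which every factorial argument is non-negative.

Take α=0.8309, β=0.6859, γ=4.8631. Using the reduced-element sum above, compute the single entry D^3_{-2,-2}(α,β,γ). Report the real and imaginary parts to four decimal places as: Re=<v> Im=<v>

First d^3_{-2,-2}(β=0.6859), then the phase factors e^{-i(-2)α} and e^{-i(-2)γ}:
With c≡cos(β/2)=0.941767 and s≡sin(β/2)=0.336267, N=[1·120·1·120]^{1/2}=120.000000
k∈{0,1} keeps every argument non-negative
  k=0: (−1)^0·120.0000/(120)·0.9418^6·0.3363^0 = +0.697686
  k=1: (−1)^1·120.0000/(24)·0.9418^4·0.3363^2 = -0.444745
d^3_{-2,-2}(0.6859) = +0.697686 -0.444745 = +0.252941
D = (-0.090878+0.995862i)·(+0.252941)·(-0.954915-0.296878i) = +0.096732-0.233713i

Re=0.0967 Im=-0.2337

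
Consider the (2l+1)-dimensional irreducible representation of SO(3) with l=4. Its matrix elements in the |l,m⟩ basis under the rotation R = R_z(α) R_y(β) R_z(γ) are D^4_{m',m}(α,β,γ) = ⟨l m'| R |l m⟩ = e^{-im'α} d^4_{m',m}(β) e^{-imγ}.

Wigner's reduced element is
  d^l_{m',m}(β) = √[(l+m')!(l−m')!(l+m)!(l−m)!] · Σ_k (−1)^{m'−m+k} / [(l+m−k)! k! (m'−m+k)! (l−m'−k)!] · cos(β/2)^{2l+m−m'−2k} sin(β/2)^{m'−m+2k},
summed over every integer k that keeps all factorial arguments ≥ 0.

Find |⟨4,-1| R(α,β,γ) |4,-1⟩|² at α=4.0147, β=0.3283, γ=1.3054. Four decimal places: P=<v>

D^4_{-1,-1}(4.0147,0.3283,1.3054) = e^{-i·-1·4.0147}·d^4_{-1,-1}(0.3283)·e^{-i·-1·1.3054}. Compute d first:
With c≡cos(β/2)=0.986558 and s≡sin(β/2)=0.163414, N=[6·120·6·120]^{1/2}=720.000000
k∈{0,1,2,3} keeps every argument non-negative
  k=0: (−1)^0·720.0000/(720)·0.9866^8·0.1634^0 = +0.897387
  k=1: (−1)^1·720.0000/(48)·0.9866^6·0.1634^2 = -0.369321
  k=2: (−1)^2·720.0000/(24)·0.9866^4·0.1634^4 = +0.020266
  k=3: (−1)^3·720.0000/(72)·0.9866^2·0.1634^6 = -0.000185
d^4_{-1,-1}(0.3283) = +0.897387 -0.369321 +0.020266 -0.000185 = +0.548147
|D^4_{-1,-1}|² = |d^4_{-1,-1}(β)|² = (+0.548147)² = 0.300465 (the z-rotation phases have unit modulus)

P=0.3005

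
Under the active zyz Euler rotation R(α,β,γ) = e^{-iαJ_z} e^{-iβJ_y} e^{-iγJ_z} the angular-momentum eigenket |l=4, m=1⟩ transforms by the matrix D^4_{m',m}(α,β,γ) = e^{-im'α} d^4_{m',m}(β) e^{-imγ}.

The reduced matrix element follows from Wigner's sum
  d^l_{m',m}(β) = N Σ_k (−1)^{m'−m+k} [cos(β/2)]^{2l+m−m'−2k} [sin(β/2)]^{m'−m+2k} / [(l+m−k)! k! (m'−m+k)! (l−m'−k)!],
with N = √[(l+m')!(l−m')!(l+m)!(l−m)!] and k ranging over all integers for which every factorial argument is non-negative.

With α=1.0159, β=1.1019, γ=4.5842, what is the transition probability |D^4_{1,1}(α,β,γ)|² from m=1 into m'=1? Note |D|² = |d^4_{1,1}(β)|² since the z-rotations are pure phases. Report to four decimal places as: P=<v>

P=0.0660

D^4_{1,1}(1.0159,1.1019,4.5842) = e^{-i·1·1.0159}·d^4_{1,1}(1.1019)·e^{-i·1·4.5842}. Compute d first:
c=cos(1.1019/2)=0.852028, s=sin(1.1019/2)=0.523497; N=√[120·6·120·6]=720.000000
The bounds max(0,m−m')=0 and min(l+m,l−m')=3 give 4 terms
  k=0: (−1)^0·720.0000/(720)·0.8520^8·0.5235^0 = +0.277734
  k=1: (−1)^1·720.0000/(48)·0.8520^6·0.5235^2 = -1.572684
  k=2: (−1)^2·720.0000/(24)·0.8520^4·0.5235^4 = +1.187387
  k=3: (−1)^3·720.0000/(72)·0.8520^2·0.5235^6 = -0.149414
d^4_{1,1}(1.1019) = +0.277734 -1.572684 +1.187387 -0.149414 = -0.256977
|D^4_{1,1}|² = |d^4_{1,1}(β)|² = (-0.256977)² = 0.066037 (the z-rotation phases have unit modulus)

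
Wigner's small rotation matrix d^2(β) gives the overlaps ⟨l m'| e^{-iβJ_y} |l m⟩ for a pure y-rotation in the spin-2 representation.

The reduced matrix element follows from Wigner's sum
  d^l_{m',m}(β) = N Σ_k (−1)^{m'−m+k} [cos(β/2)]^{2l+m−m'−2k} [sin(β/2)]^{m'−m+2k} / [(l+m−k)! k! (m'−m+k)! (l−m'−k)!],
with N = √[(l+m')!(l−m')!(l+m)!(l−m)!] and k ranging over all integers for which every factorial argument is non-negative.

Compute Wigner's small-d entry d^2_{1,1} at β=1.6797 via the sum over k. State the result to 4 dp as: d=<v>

d^2_{1,1}(β=1.6797) via Wigner's sum:
c=cos(1.6797/2)=0.667575, s=sin(1.6797/2)=0.744543; N=√[6·1·6·1]=6.000000
Admissible k: 0..1 (factorial args all ≥0)
  k=0: (−1)^0·6.0000/(6)·0.6676^4·0.7445^0 = +0.198609
  k=1: (−1)^1·6.0000/(2)·0.6676^2·0.7445^2 = -0.741140
d^2_{1,1}(1.6797) = +0.198609 -0.741140 = -0.542531

d=-0.5425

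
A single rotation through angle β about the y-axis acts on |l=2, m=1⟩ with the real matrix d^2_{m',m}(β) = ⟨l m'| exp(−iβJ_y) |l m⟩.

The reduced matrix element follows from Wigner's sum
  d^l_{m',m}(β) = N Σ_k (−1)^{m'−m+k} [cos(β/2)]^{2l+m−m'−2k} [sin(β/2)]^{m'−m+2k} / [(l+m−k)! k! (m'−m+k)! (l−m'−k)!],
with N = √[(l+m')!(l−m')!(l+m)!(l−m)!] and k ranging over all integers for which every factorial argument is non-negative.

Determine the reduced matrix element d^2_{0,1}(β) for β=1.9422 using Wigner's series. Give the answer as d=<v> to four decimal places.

d^2_{0,1}(β=1.9422) via Wigner's sum:
With c≡cos(β/2)=0.564392 and s≡sin(β/2)=0.825507, N=[2·2·6·1]^{1/2}=4.898979
k: max(0,(1)−(0))=1 … min(2+(1),2−(0))=2
  k=1: (−1)^0·4.8990/(2)·0.5644^3·0.8255^1 = +0.363529
  k=2: (−1)^1·4.8990/(2)·0.5644^1·0.8255^3 = -0.777712
d^2_{0,1}(1.9422) = +0.363529 -0.777712 = -0.414183

d=-0.4142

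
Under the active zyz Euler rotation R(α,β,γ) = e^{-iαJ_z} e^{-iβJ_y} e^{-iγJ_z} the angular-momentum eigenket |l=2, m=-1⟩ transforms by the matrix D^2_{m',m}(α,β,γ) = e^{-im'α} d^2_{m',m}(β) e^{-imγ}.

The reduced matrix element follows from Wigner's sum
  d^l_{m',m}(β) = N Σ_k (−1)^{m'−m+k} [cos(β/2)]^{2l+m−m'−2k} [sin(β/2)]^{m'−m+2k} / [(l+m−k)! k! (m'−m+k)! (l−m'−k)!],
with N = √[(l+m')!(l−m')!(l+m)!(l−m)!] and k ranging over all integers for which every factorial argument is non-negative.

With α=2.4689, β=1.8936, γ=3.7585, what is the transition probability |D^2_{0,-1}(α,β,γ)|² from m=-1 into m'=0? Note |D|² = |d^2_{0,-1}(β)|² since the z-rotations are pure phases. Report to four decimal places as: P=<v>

P=0.1358

Split into d^2_{0,-1}(β=1.8936) × two z-phases.
Half-angle: c=0.584283, s=0.811550. N=√(2·2·1·6)=4.898979
k: max(0,(-1)−(0))=0 … min(2+(-1),2−(0))=1
  k=0: (−1)^1·4.8990/(2)·0.5843^3·0.8115^1 = -0.396516
  k=1: (−1)^2·4.8990/(2)·0.5843^1·0.8115^3 = +0.764970
d^2_{0,-1}(1.8936) = -0.396516 +0.764970 = +0.368454
|D^2_{0,-1}|² = |d^2_{0,-1}(β)|² = (+0.368454)² = 0.135759 (the z-rotation phases have unit modulus)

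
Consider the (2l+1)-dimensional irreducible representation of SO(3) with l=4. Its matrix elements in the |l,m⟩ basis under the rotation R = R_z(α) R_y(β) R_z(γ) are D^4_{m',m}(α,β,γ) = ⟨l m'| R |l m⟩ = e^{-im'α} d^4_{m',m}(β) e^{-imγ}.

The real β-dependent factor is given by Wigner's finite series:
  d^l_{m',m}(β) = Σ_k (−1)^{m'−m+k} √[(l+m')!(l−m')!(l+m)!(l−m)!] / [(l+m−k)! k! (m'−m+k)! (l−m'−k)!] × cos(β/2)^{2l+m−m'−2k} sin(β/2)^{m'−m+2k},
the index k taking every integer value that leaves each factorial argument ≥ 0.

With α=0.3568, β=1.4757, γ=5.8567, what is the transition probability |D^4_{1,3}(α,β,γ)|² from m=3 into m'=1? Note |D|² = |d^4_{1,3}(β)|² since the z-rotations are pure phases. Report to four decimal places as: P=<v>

First d^4_{1,3}(β=1.4757), then the phase factors e^{-i(1)α} and e^{-i(3)γ}:
c=cos(1.4757/2)=0.739917, s=sin(1.4757/2)=0.672699; N=√[120·6·5040·1]=1904.940944
k∈{2,3} keeps every argument non-negative
  k=2: (−1)^0·1904.9409/(240)·0.7399^6·0.6727^2 = +0.589397
  k=3: (−1)^1·1904.9409/(144)·0.7399^4·0.6727^4 = -0.811956
d^4_{1,3}(1.4757) = +0.589397 -0.811956 = -0.222559
|D^4_{1,3}|² = |d^4_{1,3}(β)|² = (-0.222559)² = 0.049532 (the z-rotation phases have unit modulus)

P=0.0495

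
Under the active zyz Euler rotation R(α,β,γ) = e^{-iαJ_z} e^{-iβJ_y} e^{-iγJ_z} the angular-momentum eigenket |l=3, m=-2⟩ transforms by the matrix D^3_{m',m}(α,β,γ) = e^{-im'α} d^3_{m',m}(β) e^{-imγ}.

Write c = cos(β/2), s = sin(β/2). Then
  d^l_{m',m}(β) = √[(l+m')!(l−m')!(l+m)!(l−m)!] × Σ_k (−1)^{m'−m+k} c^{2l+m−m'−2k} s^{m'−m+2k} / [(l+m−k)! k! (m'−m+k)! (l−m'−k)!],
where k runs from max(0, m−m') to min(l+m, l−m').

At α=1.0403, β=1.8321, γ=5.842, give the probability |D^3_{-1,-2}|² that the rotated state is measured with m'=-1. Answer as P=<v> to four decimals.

P=0.2527

D^3_{-1,-2}(1.0403,1.8321,5.842) = e^{-i·-1·1.0403}·d^3_{-1,-2}(1.8321)·e^{-i·-2·5.842}. Compute d first:
c=cos(1.8321/2)=0.608958, s=sin(1.8321/2)=0.793202; N=√[2·24·1·120]=75.894664
k: max(0,(-2)−(-1))=0 … min(3+(-2),3−(-1))=1
  k=0: (−1)^1·75.8947/(24)·0.6090^5·0.7932^1 = -0.210049
  k=1: (−1)^2·75.8947/(12)·0.6090^3·0.7932^3 = +0.712761
d^3_{-1,-2}(1.8321) = -0.210049 +0.712761 = +0.502712
|D^3_{-1,-2}|² = |d^3_{-1,-2}(β)|² = (+0.502712)² = 0.252720 (the z-rotation phases have unit modulus)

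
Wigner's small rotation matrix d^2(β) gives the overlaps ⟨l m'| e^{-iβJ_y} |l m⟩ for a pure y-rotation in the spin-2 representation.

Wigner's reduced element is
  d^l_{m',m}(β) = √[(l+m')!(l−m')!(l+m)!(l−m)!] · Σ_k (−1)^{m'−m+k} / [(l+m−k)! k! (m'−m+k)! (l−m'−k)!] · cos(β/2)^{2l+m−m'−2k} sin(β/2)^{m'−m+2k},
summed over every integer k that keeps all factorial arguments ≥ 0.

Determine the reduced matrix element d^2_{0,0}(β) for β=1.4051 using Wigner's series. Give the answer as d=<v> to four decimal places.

d=-0.4592

d^2_{0,0}(β=1.4051) via Wigner's sum:
c=cos(1.4051/2)=0.763197, s=sin(1.4051/2)=0.646166; N=√[2·2·2·2]=4.000000
The bounds max(0,m−m')=0 and min(l+m,l−m')=2 give 3 terms
  k=0: (−1)^0·4.0000/(4)·0.7632^4·0.6462^0 = +0.339271
  k=1: (−1)^1·4.0000/(1)·0.7632^2·0.6462^2 = -0.972795
  k=2: (−1)^2·4.0000/(4)·0.7632^0·0.6462^4 = +0.174332
d^2_{0,0}(1.4051) = +0.339271 -0.972795 +0.174332 = -0.459193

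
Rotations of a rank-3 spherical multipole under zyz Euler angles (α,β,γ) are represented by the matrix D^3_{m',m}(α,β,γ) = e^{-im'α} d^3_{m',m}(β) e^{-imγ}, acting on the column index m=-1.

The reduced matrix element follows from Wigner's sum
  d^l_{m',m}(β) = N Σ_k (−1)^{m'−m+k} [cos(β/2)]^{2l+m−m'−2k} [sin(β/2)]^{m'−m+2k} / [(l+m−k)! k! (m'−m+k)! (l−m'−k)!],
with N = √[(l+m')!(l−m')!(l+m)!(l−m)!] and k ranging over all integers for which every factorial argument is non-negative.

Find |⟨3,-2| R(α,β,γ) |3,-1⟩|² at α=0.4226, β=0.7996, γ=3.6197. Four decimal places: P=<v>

First d^3_{-2,-1}(β=0.7996), then the phase factors e^{-i(-2)α} and e^{-i(-1)γ}:
Half-angle: c=0.921139, s=0.389234. N=√(1·120·2·24)=75.894664
The bounds max(0,m−m')=1 and min(l+m,l−m')=2 give 2 terms
  k=1: (−1)^0·75.8947/(24)·0.9211^5·0.3892^1 = +0.816275
  k=2: (−1)^1·75.8947/(12)·0.9211^3·0.3892^3 = -0.291500
d^3_{-2,-1}(0.7996) = +0.816275 -0.291500 = +0.524775
|D^3_{-2,-1}|² = |d^3_{-2,-1}(β)|² = (+0.524775)² = 0.275389 (the z-rotation phases have unit modulus)

P=0.2754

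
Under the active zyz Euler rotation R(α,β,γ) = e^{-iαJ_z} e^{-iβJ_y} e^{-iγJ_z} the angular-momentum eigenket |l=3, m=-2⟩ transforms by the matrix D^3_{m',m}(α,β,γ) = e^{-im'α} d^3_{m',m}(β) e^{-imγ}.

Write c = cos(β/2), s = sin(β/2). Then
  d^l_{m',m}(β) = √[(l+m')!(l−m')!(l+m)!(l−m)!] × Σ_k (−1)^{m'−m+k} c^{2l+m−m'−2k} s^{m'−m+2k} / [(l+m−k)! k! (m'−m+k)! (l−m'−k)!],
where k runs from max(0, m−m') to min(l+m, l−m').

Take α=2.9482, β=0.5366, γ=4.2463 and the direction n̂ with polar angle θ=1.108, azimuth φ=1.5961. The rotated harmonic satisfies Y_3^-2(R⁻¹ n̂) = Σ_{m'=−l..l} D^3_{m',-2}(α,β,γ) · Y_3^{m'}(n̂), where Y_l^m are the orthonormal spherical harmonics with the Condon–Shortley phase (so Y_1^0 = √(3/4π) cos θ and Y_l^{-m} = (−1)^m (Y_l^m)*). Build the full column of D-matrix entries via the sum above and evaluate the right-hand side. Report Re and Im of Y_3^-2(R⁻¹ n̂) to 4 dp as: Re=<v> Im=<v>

Need the full column D^3_{m',-2} for m'=−3..3 at α=2.9482, β=0.5366, γ=4.2463.
cos(β/2)=0.964223, sin(β/2)=0.265093
d^3_{-3,-2}: single k=1 term ⇒ +0.541204;  D = +0.031610-0.540280i
d^3_{-2,-2}: k∈[0..1] ⇒ +0.803646 -0.303721 = +0.499925;  D = -0.124571+0.484156i
d^3_{-1,-2}: k∈[0..1] ⇒ -0.698691 +0.105622 = -0.593068;  D = -0.255412+0.535252i
d^3_{0,-2}: k∈[0..1] ⇒ +0.332710 -0.025148 = +0.307562;  D = -0.183333+0.246948i
d^3_{1,-2}: k∈[0..1] ⇒ -0.105622 +0.003992 = -0.101630;  D = -0.075134+0.068437i
d^3_{2,-2}: k∈[0..1] ⇒ +0.022957 -0.000347 = +0.022610;  D = -0.019330+0.011729i
d^3_{3,-2}: single k=0 term ⇒ -0.003092;  D = -0.002902+0.001066i
Y_3^{m'}(θ=1.108,φ=1.5961) and Σ D·Y over m':
  (+0.0316-0.5403i)·(+0.0227+0.2981i)  (-0.1246+0.4842i)·(-0.3649+0.0185i)  (-0.2554+0.5353i)·(+0.0000+0.0010i)  (-0.1833+0.2469i)·(-0.3338+0.0000i)  (-0.0751+0.0684i)·(-0.0000+0.0010i)  (-0.0193+0.0117i)·(-0.3649-0.0185i)  (-0.0029+0.0011i)·(-0.0227+0.2981i)
Y_3^-2(R⁻¹ n̂) = +0.265868-0.269326i

Re=0.2659 Im=-0.2693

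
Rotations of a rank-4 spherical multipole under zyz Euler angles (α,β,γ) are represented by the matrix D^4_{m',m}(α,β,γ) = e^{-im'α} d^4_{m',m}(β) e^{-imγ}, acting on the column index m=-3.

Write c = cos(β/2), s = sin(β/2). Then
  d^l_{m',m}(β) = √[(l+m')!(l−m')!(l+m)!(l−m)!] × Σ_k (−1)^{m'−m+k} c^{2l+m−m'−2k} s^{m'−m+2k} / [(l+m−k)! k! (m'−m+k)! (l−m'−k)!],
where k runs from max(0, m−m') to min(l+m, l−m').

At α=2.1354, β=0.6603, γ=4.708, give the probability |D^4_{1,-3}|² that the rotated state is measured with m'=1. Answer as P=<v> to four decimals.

P=0.0118

D^4_{1,-3}(2.1354,0.6603,4.708) = e^{-i·1·2.1354}·d^4_{1,-3}(0.6603)·e^{-i·-3·4.708}. Compute d first:
Half-angle: c=0.945994, s=0.324185. N=√(120·6·1·5040)=1904.940944
The bounds max(0,m−m')=0 and min(l+m,l−m')=1 give 2 terms
  k=0: (−1)^4·1904.9409/(144)·0.9460^4·0.3242^4 = +0.117015
  k=1: (−1)^5·1904.9409/(240)·0.9460^2·0.3242^6 = -0.008245
d^4_{1,-3}(0.6603) = +0.117015 -0.008245 = +0.108770
|D^4_{1,-3}|² = |d^4_{1,-3}(β)|² = (+0.108770)² = 0.011831 (the z-rotation phases have unit modulus)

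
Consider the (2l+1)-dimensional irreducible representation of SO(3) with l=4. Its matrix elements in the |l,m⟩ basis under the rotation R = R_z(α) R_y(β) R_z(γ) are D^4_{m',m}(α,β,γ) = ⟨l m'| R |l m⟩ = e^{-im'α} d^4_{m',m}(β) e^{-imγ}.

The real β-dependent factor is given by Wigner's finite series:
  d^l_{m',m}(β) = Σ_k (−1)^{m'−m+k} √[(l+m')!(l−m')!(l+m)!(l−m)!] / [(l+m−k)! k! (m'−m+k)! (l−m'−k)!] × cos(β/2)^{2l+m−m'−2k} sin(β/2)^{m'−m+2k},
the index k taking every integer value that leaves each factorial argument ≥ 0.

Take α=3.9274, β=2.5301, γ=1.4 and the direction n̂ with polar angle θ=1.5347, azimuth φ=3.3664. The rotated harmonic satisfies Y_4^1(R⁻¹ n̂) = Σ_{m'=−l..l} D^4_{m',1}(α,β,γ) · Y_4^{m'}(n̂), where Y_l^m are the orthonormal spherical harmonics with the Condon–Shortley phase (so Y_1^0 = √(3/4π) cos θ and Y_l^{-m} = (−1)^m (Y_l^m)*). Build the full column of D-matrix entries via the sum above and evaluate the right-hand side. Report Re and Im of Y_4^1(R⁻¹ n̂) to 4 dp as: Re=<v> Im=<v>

Re=-0.2149 Im=0.2041

Need the full column D^4_{m',1} for m'=−4..4 at α=3.9274, β=2.5301, γ=1.4.
cos(β/2)=0.301005, sin(β/2)=0.953623
d^4_{-4,1}: single k=5 term ⇒ +0.160952;  D = -0.027616+0.158566i
d^4_{-3,1}: k∈[4..5] ⇒ +0.089809 -0.540850 = -0.451041;  D = +0.259633+0.368821i
d^4_{-2,1}: k∈[3..5] ⇒ +0.030305 -0.456257 +0.915895 = +0.489942;  D = +0.482745+0.083669i
d^4_{-1,1}: k∈[2..5] ⇒ +0.006764 -0.203668 +1.022110 -0.683931 = +0.141276;  D = -0.115456+0.081417i
d^4_{0,1}: k∈[1..4] ⇒ +0.000955 -0.057500 +0.577125 -0.965438 = -0.444858;  D = -0.075611+0.438385i
d^4_{1,1}: k∈[0..3] ⇒ +0.000067 -0.010146 +0.203668 -0.681407 = -0.487818;  D = -0.281455-0.398433i
d^4_{2,1}: k∈[0..2] ⇒ -0.000906 +0.045457 -0.304172 = -0.259620;  D = +0.255878+0.043917i
d^4_{3,1}: k∈[0..1] ⇒ +0.005369 -0.089809 = -0.084440;  D = -0.068928+0.048776i
d^4_{4,1}: single k=0 term ⇒ -0.016036;  D = +0.002700-0.015807i
Y_4^{m'}(θ=1.5347,φ=3.3664) and Σ D·Y over m':
  (-0.0276+0.1586i)·(+0.2746-0.3455i)  (+0.2596+0.3688i)·(-0.0352+0.0282i)  (+0.4827+0.0837i)·(-0.2981+0.1439i)  (-0.1155+0.0814i)·(+0.0497-0.0114i)  (-0.0756+0.4384i)·(+0.3132+0.0000i)  (-0.2815-0.3984i)·(-0.0497-0.0114i)  (+0.2559+0.0439i)·(-0.2981-0.1439i)  (-0.0689+0.0488i)·(+0.0352+0.0282i)  (+0.0027-0.0158i)·(+0.2746+0.3455i)
Y_4^1(R⁻¹ n̂) = -0.214882+0.204083i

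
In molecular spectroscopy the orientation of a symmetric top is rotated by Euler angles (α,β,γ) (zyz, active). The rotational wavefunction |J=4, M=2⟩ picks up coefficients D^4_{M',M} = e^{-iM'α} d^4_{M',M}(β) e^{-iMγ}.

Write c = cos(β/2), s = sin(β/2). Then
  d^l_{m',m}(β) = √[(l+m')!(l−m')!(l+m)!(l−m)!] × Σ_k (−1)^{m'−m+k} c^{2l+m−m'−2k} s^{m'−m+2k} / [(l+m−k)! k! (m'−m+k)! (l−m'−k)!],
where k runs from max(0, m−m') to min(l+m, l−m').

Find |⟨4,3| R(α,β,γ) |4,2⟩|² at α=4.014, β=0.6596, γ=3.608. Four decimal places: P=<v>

D^4_{3,2}(4.014,0.6596,3.608) = e^{-i·3·4.014}·d^4_{3,2}(0.6596)·e^{-i·2·3.608}. Compute d first:
c=cos(0.6596/2)=0.946107, s=sin(0.6596/2)=0.323854; N=√[5040·1·720·2]=2693.993318
k: max(0,(2)−(3))=0 … min(4+(2),4−(3))=1
  k=0: (−1)^1·2693.9933/(720)·0.9461^7·0.3239^1 = -0.822234
  k=1: (−1)^2·2693.9933/(240)·0.9461^5·0.3239^3 = +0.289024
d^4_{3,2}(0.6596) = -0.822234 +0.289024 = -0.533210
|D^4_{3,2}|² = |d^4_{3,2}(β)|² = (-0.533210)² = 0.284313 (the z-rotation phases have unit modulus)

P=0.2843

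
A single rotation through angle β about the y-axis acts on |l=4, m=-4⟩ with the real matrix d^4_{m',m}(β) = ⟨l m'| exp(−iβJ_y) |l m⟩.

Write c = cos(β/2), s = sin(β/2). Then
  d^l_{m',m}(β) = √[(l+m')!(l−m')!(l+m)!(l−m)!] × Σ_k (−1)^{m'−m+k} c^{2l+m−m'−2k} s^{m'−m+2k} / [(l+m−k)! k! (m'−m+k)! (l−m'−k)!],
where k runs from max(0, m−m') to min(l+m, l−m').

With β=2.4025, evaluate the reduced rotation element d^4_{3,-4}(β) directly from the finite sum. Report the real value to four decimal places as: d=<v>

d^4_{3,-4}(β=2.4025) via Wigner's sum:
With c≡cos(β/2)=0.361192 and s≡sin(β/2)=0.932491, N=[5040·1·1·40320]^{1/2}=14255.272709
The bounds max(0,m−m')=0 and min(l+m,l−m')=0 give 1 term
  k=0: (−1)^7·14255.2727/(5040)·0.3612^1·0.9325^7 = -0.626321
d^4_{3,-4}(2.4025) = -0.626321

d=-0.6263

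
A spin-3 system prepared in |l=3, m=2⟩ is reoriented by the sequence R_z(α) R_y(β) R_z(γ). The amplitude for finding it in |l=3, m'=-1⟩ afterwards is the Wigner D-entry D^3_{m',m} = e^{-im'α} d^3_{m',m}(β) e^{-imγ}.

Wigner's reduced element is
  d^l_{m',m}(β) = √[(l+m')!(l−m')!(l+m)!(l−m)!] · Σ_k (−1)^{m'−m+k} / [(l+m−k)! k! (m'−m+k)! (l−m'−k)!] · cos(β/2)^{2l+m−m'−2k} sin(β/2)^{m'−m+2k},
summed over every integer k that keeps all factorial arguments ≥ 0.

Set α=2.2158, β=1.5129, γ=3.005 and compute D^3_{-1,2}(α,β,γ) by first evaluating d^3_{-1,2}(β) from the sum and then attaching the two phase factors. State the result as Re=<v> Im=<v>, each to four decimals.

Split into d^3_{-1,2}(β=1.5129) × two z-phases.
c=cos(1.5129/2)=0.727277, s=sin(1.5129/2)=0.686344; N=√[2·24·120·1]=75.894664
The bounds max(0,m−m')=3 and min(l+m,l−m')=4 give 2 terms
  k=3: (−1)^0·75.8947/(12)·0.7273^3·0.6863^3 = +0.786602
  k=4: (−1)^1·75.8947/(24)·0.7273^1·0.6863^5 = -0.350275
d^3_{-1,2}(1.5129) = +0.786602 -0.350275 = +0.436327
Attach z-rotation phases: D = e^{-i(-1)(2.2158)}·(+0.436327)·e^{-i(2)(3.005)} = -0.346663+0.264964i

Re=-0.3467 Im=0.2650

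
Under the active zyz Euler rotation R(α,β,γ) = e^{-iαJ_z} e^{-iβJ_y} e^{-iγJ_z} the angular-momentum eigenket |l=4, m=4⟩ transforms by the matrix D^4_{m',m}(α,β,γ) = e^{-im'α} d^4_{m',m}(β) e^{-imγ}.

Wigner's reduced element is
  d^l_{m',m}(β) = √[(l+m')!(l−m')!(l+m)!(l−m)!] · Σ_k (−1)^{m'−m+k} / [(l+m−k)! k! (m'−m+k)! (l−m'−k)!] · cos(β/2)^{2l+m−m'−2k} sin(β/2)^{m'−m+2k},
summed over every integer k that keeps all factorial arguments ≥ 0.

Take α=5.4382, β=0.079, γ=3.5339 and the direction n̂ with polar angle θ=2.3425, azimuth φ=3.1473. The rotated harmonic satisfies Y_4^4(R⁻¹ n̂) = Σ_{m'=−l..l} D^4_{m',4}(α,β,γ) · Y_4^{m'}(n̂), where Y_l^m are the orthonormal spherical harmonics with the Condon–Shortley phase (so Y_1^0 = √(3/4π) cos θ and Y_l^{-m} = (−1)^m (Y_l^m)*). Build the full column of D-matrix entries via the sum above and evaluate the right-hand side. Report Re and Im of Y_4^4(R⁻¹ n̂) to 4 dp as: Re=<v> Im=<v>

Re=-0.0466 Im=0.0828

Need the full column D^4_{m',4} for m'=−4..4 at α=5.4382, β=0.079, γ=3.5339.
cos(β/2)=0.999220, sin(β/2)=0.039490
d^4_{-4,4}: single k=8 term ⇒ +0.000000;  D = +0.000000+0.000000i
d^4_{-3,4}: single k=7 term ⇒ +0.000000;  D = -0.000000+0.000000i
d^4_{-2,4}: single k=6 term ⇒ +0.000000;  D = -0.000000+0.000000i
d^4_{-1,4}: single k=5 term ⇒ +0.000001;  D = -0.000001-0.000000i
d^4_{0,4}: single k=4 term ⇒ +0.000020;  D = +0.000000-0.000020i
d^4_{1,4}: single k=3 term ⇒ +0.000459;  D = +0.000344-0.000304i
d^4_{2,4}: single k=2 term ⇒ +0.008213;  D = +0.008153+0.000989i
d^4_{3,4}: single k=1 term ⇒ +0.111085;  D = +0.063188+0.091364i
d^4_{4,4}: single k=0 term ⇒ +0.993777;  D = -0.236142+0.965313i
Y_4^{m'}(θ=2.3425,φ=3.1473) and Σ D·Y over m':
  (+0.0000+0.0000i)·(+0.1167-0.0027i)  (-0.0000+0.0000i)·(+0.3213-0.0055i)  (-0.0000+0.0000i)·(+0.4131-0.0047i)  (-0.0000-0.0000i)·(+0.0956-0.0005i)  (+0.0000-0.0000i)·(-0.3504+0.0000i)  (+0.0003-0.0003i)·(-0.0956-0.0005i)  (+0.0082+0.0010i)·(+0.4131+0.0047i)  (+0.0632+0.0914i)·(-0.3213-0.0055i)  (-0.2361+0.9653i)·(+0.1167+0.0027i)
Y_4^4(R⁻¹ n̂) = -0.046612+0.082845i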